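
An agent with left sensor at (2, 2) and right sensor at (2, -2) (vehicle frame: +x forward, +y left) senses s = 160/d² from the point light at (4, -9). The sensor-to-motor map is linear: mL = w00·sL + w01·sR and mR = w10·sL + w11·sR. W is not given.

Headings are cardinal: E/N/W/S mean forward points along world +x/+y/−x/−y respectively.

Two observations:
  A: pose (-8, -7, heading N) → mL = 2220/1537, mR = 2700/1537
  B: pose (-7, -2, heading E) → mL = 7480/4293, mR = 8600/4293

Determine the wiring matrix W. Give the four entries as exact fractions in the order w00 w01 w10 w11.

obs A: pose=(-8,-7,N) → sL=40/53, sR=40/29, mL=2220/1537, mR=2700/1537
obs B: pose=(-7,-2,E) → sL=80/81, sR=80/53, mL=7480/4293, mR=8600/4293
sensor matrix S = [[40/53, 40/29], [80/81, 80/53]]; det S = -1472000/6598341
solve [mL_A; mL_B] = S·[w00; w01] and [mR_A; mR_B] = S·[w10; w11]:
  w00 = 1, w01 = 1/2, w10 = 1/2, w11 = 1

1 1/2 1/2 1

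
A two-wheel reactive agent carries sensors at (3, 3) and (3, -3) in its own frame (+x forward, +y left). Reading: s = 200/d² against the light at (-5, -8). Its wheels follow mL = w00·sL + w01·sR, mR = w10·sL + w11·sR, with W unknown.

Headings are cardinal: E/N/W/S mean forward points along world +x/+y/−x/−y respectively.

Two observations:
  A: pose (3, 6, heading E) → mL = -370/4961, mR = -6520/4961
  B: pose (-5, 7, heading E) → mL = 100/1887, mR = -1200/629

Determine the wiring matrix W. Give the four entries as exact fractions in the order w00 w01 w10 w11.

-1 1/2 -1 -1

obs A: pose=(3,6,E) → sL=20/41, sR=100/121, mL=-370/4961, mR=-6520/4961
obs B: pose=(-5,7,E) → sL=200/333, sR=200/153, mL=100/1887, mR=-1200/629
sensor matrix S = [[20/41, 100/121], [200/333, 200/153]]; det S = 3968000/28084221
solve [mL_A; mL_B] = S·[w00; w01] and [mR_A; mR_B] = S·[w10; w11]:
  w00 = -1, w01 = 1/2, w10 = -1, w11 = -1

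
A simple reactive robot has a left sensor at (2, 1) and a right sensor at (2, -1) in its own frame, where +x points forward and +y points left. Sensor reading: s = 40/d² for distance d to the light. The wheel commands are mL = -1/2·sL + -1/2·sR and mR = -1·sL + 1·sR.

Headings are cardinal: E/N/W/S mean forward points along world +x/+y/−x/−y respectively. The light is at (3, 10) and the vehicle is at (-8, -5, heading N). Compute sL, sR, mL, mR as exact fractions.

40/313 40/269 -11640/84197 1760/84197

left sensor world pos  = (-9, -3); dL² = 313
right sensor world pos = (-7, -3); dR² = 269
sL = 40/313 = 40/313
sR = 40/269 = 40/269
mL = -1/2·sL + -1/2·sR = -11640/84197
mR = -1·sL + 1·sR = 1760/84197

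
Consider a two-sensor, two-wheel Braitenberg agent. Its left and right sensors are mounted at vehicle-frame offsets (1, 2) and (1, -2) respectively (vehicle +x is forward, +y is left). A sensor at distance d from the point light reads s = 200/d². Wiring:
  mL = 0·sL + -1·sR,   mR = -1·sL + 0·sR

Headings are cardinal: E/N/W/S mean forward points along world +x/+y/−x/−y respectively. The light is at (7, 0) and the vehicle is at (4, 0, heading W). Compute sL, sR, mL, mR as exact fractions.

left sensor world pos  = (3, -2); dL² = 20
right sensor world pos = (3, 2); dR² = 20
sL = 200/20 = 10
sR = 200/20 = 10
mL = 0·sL + -1·sR = -10
mR = -1·sL + 0·sR = -10

10 10 -10 -10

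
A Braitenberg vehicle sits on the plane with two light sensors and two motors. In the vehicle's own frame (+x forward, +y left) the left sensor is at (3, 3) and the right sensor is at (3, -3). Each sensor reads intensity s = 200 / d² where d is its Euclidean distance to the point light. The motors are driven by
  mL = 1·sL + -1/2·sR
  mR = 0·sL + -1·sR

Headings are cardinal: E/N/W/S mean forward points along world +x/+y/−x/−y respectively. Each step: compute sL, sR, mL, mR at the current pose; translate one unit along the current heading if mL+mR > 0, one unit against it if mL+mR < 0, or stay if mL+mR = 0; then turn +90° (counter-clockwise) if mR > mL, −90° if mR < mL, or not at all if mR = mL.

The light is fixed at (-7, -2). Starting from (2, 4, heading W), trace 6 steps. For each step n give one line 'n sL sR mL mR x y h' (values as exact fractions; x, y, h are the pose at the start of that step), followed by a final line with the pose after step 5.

n=0: pose=(2,4,W); sL=40/9, sR=200/117; mL=140/39, mR=-200/117; mL+mR=220/117 → advance +1; mR−mL=-620/117 → turn -1·90°
n=1: pose=(1,4,N); sL=100/53, sR=100/101; mL=7450/5353, mR=-100/101; mL+mR=2150/5353 → advance +1; mR−mL=-12750/5353 → turn -1·90°
n=2: pose=(1,5,E); sL=200/221, sR=200/137; mL=5300/30277, mR=-200/137; mL+mR=-38900/30277 → advance -1; mR−mL=-49500/30277 → turn -1·90°
n=3: pose=(0,5,S); sL=50/29, sR=25/4; mL=-325/232, mR=-25/4; mL+mR=-1775/232 → advance -1; mR−mL=-1125/232 → turn -1·90°
n=4: pose=(0,6,W); sL=200/41, sR=200/137; mL=23300/5617, mR=-200/137; mL+mR=15100/5617 → advance +1; mR−mL=-31500/5617 → turn -1·90°
n=5: pose=(-1,6,N); sL=20/13, sR=100/101; mL=1370/1313, mR=-100/101; mL+mR=70/1313 → advance +1; mR−mL=-2670/1313 → turn -1·90°

0 40/9 200/117 140/39 -200/117 2 4 W
1 100/53 100/101 7450/5353 -100/101 1 4 N
2 200/221 200/137 5300/30277 -200/137 1 5 E
3 50/29 25/4 -325/232 -25/4 0 5 S
4 200/41 200/137 23300/5617 -200/137 0 6 W
5 20/13 100/101 1370/1313 -100/101 -1 6 N
final -1 7 E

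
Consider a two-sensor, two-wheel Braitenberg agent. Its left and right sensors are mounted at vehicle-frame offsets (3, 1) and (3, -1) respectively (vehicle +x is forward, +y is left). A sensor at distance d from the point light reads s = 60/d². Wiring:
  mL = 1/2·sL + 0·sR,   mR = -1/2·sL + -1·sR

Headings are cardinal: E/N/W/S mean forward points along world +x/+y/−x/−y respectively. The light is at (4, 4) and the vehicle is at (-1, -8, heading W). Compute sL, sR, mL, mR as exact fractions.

60/233 12/37 30/233 -3906/8621

left sensor world pos  = (-4, -9); dL² = 233
right sensor world pos = (-4, -7); dR² = 185
sL = 60/233 = 60/233
sR = 60/185 = 12/37
mL = 1/2·sL + 0·sR = 30/233
mR = -1/2·sL + -1·sR = -3906/8621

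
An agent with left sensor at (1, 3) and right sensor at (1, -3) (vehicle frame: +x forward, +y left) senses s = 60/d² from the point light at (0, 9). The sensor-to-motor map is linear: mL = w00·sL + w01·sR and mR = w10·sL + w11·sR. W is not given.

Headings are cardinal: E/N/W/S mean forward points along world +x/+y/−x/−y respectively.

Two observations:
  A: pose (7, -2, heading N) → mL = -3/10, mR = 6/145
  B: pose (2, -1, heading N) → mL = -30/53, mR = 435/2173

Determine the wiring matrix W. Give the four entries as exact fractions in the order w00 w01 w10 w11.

0 -1 -1/2 1

obs A: pose=(7,-2,N) → sL=15/29, sR=3/10, mL=-3/10, mR=6/145
obs B: pose=(2,-1,N) → sL=30/41, sR=30/53, mL=-30/53, mR=435/2173
sensor matrix S = [[15/29, 3/10], [30/41, 30/53]]; det S = 4617/63017
solve [mL_A; mL_B] = S·[w00; w01] and [mR_A; mR_B] = S·[w10; w11]:
  w00 = 0, w01 = -1, w10 = -1/2, w11 = 1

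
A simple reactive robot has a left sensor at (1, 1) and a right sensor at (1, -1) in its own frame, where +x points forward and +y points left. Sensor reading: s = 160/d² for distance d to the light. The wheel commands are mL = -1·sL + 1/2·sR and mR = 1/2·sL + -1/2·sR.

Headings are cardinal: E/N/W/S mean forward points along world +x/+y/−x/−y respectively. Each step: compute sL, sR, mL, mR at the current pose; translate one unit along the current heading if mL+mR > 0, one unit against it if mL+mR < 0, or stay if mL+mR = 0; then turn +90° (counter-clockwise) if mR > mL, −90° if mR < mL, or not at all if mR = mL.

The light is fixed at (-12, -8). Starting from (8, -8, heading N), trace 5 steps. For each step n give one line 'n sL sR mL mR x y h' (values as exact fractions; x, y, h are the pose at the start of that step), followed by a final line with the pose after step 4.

0 80/181 80/221 -10440/40001 1600/40001 8 -8 N
1 32/73 160/361 -5712/26353 -64/26353 8 -9 W
2 20/61 40/101 -800/6161 -210/6161 9 -9 S
3 32/97 32/97 -16/97 0 9 -8 E
4 80/181 80/221 -10440/40001 1600/40001 8 -8 N
final 8 -9 W

n=0: pose=(8,-8,N); sL=80/181, sR=80/221; mL=-10440/40001, mR=1600/40001; mL+mR=-40/181 → advance -1; mR−mL=12040/40001 → turn +1·90°
n=1: pose=(8,-9,W); sL=32/73, sR=160/361; mL=-5712/26353, mR=-64/26353; mL+mR=-16/73 → advance -1; mR−mL=5648/26353 → turn +1·90°
n=2: pose=(9,-9,S); sL=20/61, sR=40/101; mL=-800/6161, mR=-210/6161; mL+mR=-10/61 → advance -1; mR−mL=590/6161 → turn +1·90°
n=3: pose=(9,-8,E); sL=32/97, sR=32/97; mL=-16/97, mR=0; mL+mR=-16/97 → advance -1; mR−mL=16/97 → turn +1·90°
n=4: pose=(8,-8,N); sL=80/181, sR=80/221; mL=-10440/40001, mR=1600/40001; mL+mR=-40/181 → advance -1; mR−mL=12040/40001 → turn +1·90°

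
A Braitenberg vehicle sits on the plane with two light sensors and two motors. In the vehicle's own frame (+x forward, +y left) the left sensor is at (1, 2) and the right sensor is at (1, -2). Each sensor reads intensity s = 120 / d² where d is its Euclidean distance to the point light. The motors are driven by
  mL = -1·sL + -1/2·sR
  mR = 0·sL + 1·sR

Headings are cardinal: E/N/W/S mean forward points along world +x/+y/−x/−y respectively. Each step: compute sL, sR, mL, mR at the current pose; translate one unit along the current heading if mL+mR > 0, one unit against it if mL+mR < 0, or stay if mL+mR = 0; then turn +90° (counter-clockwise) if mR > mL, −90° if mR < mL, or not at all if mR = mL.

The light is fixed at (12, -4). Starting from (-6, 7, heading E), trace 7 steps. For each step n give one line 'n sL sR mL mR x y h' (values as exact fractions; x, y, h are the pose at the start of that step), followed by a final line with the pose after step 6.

0 60/229 12/37 -3594/8473 12/37 -6 7 E
1 8/39 120/433 -5804/16887 120/433 -7 7 N
2 15/58 15/68 -1455/3944 15/68 -7 6 W
3 120/337 120/481 -77940/162097 120/481 -6 6 S
4 60/229 12/37 -3594/8473 12/37 -6 7 E
5 8/39 120/433 -5804/16887 120/433 -7 7 N
6 15/58 15/68 -1455/3944 15/68 -7 6 W
final -6 6 S

n=0: pose=(-6,7,E); sL=60/229, sR=12/37; mL=-3594/8473, mR=12/37; mL+mR=-846/8473 → advance -1; mR−mL=6342/8473 → turn +1·90°
n=1: pose=(-7,7,N); sL=8/39, sR=120/433; mL=-5804/16887, mR=120/433; mL+mR=-1124/16887 → advance -1; mR−mL=10484/16887 → turn +1·90°
n=2: pose=(-7,6,W); sL=15/58, sR=15/68; mL=-1455/3944, mR=15/68; mL+mR=-585/3944 → advance -1; mR−mL=2325/3944 → turn +1·90°
n=3: pose=(-6,6,S); sL=120/337, sR=120/481; mL=-77940/162097, mR=120/481; mL+mR=-37500/162097 → advance -1; mR−mL=118380/162097 → turn +1·90°
n=4: pose=(-6,7,E); sL=60/229, sR=12/37; mL=-3594/8473, mR=12/37; mL+mR=-846/8473 → advance -1; mR−mL=6342/8473 → turn +1·90°
n=5: pose=(-7,7,N); sL=8/39, sR=120/433; mL=-5804/16887, mR=120/433; mL+mR=-1124/16887 → advance -1; mR−mL=10484/16887 → turn +1·90°
n=6: pose=(-7,6,W); sL=15/58, sR=15/68; mL=-1455/3944, mR=15/68; mL+mR=-585/3944 → advance -1; mR−mL=2325/3944 → turn +1·90°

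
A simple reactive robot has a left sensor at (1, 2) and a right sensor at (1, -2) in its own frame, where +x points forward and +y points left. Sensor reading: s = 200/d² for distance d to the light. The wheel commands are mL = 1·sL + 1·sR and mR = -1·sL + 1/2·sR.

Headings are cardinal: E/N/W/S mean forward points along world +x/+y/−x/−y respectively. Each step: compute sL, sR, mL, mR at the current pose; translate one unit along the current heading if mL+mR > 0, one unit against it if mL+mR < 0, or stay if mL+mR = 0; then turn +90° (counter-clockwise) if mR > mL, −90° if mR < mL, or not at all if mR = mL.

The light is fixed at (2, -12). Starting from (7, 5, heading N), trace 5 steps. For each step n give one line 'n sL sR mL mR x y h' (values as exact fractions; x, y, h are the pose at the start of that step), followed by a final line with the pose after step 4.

0 200/333 200/373 141200/124209 -41300/124209 7 5 N
1 50/109 50/73 9100/7957 -925/7957 7 6 E
2 200/353 40/61 26320/21533 -5140/21533 8 6 S
3 4/5 100/193 1272/965 -522/965 8 5 W
4 200/333 200/373 141200/124209 -41300/124209 7 5 N
final 7 6 E

n=0: pose=(7,5,N); sL=200/333, sR=200/373; mL=141200/124209, mR=-41300/124209; mL+mR=300/373 → advance +1; mR−mL=-182500/124209 → turn -1·90°
n=1: pose=(7,6,E); sL=50/109, sR=50/73; mL=9100/7957, mR=-925/7957; mL+mR=75/73 → advance +1; mR−mL=-10025/7957 → turn -1·90°
n=2: pose=(8,6,S); sL=200/353, sR=40/61; mL=26320/21533, mR=-5140/21533; mL+mR=60/61 → advance +1; mR−mL=-31460/21533 → turn -1·90°
n=3: pose=(8,5,W); sL=4/5, sR=100/193; mL=1272/965, mR=-522/965; mL+mR=150/193 → advance +1; mR−mL=-1794/965 → turn -1·90°
n=4: pose=(7,5,N); sL=200/333, sR=200/373; mL=141200/124209, mR=-41300/124209; mL+mR=300/373 → advance +1; mR−mL=-182500/124209 → turn -1·90°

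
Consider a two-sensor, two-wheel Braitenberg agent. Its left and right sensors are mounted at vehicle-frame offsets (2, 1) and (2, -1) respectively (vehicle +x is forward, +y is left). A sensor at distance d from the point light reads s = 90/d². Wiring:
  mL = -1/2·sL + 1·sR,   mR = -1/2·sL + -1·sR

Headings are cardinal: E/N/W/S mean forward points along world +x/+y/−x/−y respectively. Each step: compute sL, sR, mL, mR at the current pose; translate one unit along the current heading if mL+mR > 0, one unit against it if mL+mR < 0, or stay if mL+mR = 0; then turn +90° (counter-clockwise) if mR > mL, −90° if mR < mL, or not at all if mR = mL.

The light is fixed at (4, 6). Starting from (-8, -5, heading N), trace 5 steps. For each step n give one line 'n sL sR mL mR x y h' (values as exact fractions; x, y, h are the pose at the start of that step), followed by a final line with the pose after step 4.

0 9/25 45/101 1341/5050 -3159/5050 -8 -5 N
1 90/221 90/269 7785/59449 -31995/59449 -8 -6 E
2 9/34 45/196 81/833 -603/1666 -9 -6 S
3 10/41 18/65 413/2665 -1063/2665 -9 -5 W
4 9/25 45/101 1341/5050 -3159/5050 -8 -5 N
final -8 -6 E

n=0: pose=(-8,-5,N); sL=9/25, sR=45/101; mL=1341/5050, mR=-3159/5050; mL+mR=-9/25 → advance -1; mR−mL=-90/101 → turn -1·90°
n=1: pose=(-8,-6,E); sL=90/221, sR=90/269; mL=7785/59449, mR=-31995/59449; mL+mR=-90/221 → advance -1; mR−mL=-180/269 → turn -1·90°
n=2: pose=(-9,-6,S); sL=9/34, sR=45/196; mL=81/833, mR=-603/1666; mL+mR=-9/34 → advance -1; mR−mL=-45/98 → turn -1·90°
n=3: pose=(-9,-5,W); sL=10/41, sR=18/65; mL=413/2665, mR=-1063/2665; mL+mR=-10/41 → advance -1; mR−mL=-36/65 → turn -1·90°
n=4: pose=(-8,-5,N); sL=9/25, sR=45/101; mL=1341/5050, mR=-3159/5050; mL+mR=-9/25 → advance -1; mR−mL=-90/101 → turn -1·90°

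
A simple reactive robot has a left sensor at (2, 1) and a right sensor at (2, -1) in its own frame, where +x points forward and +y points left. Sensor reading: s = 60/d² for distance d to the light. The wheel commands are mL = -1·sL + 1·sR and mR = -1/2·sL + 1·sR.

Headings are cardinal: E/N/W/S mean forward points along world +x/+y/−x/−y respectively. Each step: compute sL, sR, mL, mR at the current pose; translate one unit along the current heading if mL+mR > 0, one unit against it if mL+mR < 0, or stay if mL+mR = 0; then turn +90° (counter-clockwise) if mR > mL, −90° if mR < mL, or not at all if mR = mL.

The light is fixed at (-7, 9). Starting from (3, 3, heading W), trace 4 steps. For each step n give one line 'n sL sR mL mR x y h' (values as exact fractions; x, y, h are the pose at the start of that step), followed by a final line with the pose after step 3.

n=0: pose=(3,3,W); sL=60/113, sR=60/89; mL=1440/10057, mR=4110/10057; mL+mR=5550/10057 → advance +1; mR−mL=30/113 → turn +1·90°
n=1: pose=(2,3,S); sL=15/41, sR=15/32; mL=135/1312, mR=375/1312; mL+mR=255/656 → advance +1; mR−mL=15/82 → turn +1·90°
n=2: pose=(2,2,E); sL=60/157, sR=12/37; mL=-336/5809, mR=774/5809; mL+mR=438/5809 → advance +1; mR−mL=30/157 → turn +1·90°
n=3: pose=(3,2,N); sL=30/53, sR=30/73; mL=-600/3869, mR=495/3869; mL+mR=-105/3869 → advance -1; mR−mL=15/53 → turn +1·90°

0 60/113 60/89 1440/10057 4110/10057 3 3 W
1 15/41 15/32 135/1312 375/1312 2 3 S
2 60/157 12/37 -336/5809 774/5809 2 2 E
3 30/53 30/73 -600/3869 495/3869 3 2 N
final 3 1 W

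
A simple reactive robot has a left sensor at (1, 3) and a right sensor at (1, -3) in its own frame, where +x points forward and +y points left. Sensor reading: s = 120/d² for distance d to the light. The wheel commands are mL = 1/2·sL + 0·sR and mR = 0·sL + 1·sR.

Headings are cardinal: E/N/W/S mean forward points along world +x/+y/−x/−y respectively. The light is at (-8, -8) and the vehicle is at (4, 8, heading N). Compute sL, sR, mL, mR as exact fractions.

12/37 60/257 6/37 60/257

left sensor world pos  = (1, 9); dL² = 370
right sensor world pos = (7, 9); dR² = 514
sL = 120/370 = 12/37
sR = 120/514 = 60/257
mL = 1/2·sL + 0·sR = 6/37
mR = 0·sL + 1·sR = 60/257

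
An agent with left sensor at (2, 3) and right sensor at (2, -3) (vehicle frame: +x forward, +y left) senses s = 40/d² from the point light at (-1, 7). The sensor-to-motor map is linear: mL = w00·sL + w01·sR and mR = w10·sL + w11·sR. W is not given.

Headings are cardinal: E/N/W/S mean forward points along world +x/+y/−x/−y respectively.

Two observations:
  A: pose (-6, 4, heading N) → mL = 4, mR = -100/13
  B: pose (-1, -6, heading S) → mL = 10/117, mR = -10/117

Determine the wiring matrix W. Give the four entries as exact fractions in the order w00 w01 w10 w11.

0 1/2 1/2 -1

obs A: pose=(-6,4,N) → sL=8/13, sR=8, mL=4, mR=-100/13
obs B: pose=(-1,-6,S) → sL=20/117, sR=20/117, mL=10/117, mR=-10/117
sensor matrix S = [[8/13, 8], [20/117, 20/117]]; det S = -640/507
solve [mL_A; mL_B] = S·[w00; w01] and [mR_A; mR_B] = S·[w10; w11]:
  w00 = 0, w01 = 1/2, w10 = 1/2, w11 = -1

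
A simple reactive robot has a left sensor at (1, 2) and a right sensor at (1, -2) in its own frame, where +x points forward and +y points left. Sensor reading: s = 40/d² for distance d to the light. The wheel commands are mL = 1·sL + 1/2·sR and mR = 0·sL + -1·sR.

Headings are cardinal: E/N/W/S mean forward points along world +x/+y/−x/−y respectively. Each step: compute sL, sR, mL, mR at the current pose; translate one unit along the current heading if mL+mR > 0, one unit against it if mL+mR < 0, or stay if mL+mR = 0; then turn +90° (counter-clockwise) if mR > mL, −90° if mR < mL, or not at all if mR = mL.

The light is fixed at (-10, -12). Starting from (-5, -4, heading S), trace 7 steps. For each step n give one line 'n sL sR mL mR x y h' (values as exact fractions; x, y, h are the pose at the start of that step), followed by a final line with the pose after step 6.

0 20/49 20/29 1070/1421 -20/29 -5 -4 S
1 40/41 40/97 4700/3977 -40/97 -5 -5 W
2 10/17 2/5 67/85 -2/5 -6 -5 N
3 8/25 40/61 988/1525 -40/61 -6 -4 E
4 20/37 4/5 174/185 -4/5 -7 -4 S
5 40/29 8/17 796/493 -8/17 -7 -5 W
6 5/8 1/2 7/8 -1/2 -8 -5 N
final -8 -4 E

n=0: pose=(-5,-4,S); sL=20/49, sR=20/29; mL=1070/1421, mR=-20/29; mL+mR=90/1421 → advance +1; mR−mL=-2050/1421 → turn -1·90°
n=1: pose=(-5,-5,W); sL=40/41, sR=40/97; mL=4700/3977, mR=-40/97; mL+mR=3060/3977 → advance +1; mR−mL=-6340/3977 → turn -1·90°
n=2: pose=(-6,-5,N); sL=10/17, sR=2/5; mL=67/85, mR=-2/5; mL+mR=33/85 → advance +1; mR−mL=-101/85 → turn -1·90°
n=3: pose=(-6,-4,E); sL=8/25, sR=40/61; mL=988/1525, mR=-40/61; mL+mR=-12/1525 → advance -1; mR−mL=-1988/1525 → turn -1·90°
n=4: pose=(-7,-4,S); sL=20/37, sR=4/5; mL=174/185, mR=-4/5; mL+mR=26/185 → advance +1; mR−mL=-322/185 → turn -1·90°
n=5: pose=(-7,-5,W); sL=40/29, sR=8/17; mL=796/493, mR=-8/17; mL+mR=564/493 → advance +1; mR−mL=-1028/493 → turn -1·90°
n=6: pose=(-8,-5,N); sL=5/8, sR=1/2; mL=7/8, mR=-1/2; mL+mR=3/8 → advance +1; mR−mL=-11/8 → turn -1·90°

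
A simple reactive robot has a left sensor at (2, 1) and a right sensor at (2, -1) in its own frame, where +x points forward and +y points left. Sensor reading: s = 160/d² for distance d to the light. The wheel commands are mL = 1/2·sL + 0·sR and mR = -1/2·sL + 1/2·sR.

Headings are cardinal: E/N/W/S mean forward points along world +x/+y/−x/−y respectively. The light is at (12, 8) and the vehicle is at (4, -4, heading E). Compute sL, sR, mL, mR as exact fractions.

left sensor world pos  = (6, -3); dL² = 157
right sensor world pos = (6, -5); dR² = 205
sL = 160/157 = 160/157
sR = 160/205 = 32/41
mL = 1/2·sL + 0·sR = 80/157
mR = -1/2·sL + 1/2·sR = -768/6437

160/157 32/41 80/157 -768/6437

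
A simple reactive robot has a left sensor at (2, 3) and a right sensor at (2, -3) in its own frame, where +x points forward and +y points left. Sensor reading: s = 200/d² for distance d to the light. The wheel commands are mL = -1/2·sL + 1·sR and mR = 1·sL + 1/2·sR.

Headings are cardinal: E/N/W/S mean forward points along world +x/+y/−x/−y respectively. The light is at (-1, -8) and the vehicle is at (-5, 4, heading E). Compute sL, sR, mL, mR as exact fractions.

left sensor world pos  = (-3, 7); dL² = 229
right sensor world pos = (-3, 1); dR² = 85
sL = 200/229 = 200/229
sR = 200/85 = 40/17
mL = -1/2·sL + 1·sR = 7460/3893
mR = 1·sL + 1/2·sR = 7980/3893

200/229 40/17 7460/3893 7980/3893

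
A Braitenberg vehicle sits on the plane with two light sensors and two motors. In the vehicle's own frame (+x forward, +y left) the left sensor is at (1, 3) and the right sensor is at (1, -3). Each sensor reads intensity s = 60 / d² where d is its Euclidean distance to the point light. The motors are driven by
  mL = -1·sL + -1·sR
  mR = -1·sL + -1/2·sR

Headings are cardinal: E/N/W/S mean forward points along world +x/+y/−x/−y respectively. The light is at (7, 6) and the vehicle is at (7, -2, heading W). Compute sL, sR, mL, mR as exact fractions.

30/61 30/13 -2220/793 -1305/793

left sensor world pos  = (6, -5); dL² = 122
right sensor world pos = (6, 1); dR² = 26
sL = 60/122 = 30/61
sR = 60/26 = 30/13
mL = -1·sL + -1·sR = -2220/793
mR = -1·sL + -1/2·sR = -1305/793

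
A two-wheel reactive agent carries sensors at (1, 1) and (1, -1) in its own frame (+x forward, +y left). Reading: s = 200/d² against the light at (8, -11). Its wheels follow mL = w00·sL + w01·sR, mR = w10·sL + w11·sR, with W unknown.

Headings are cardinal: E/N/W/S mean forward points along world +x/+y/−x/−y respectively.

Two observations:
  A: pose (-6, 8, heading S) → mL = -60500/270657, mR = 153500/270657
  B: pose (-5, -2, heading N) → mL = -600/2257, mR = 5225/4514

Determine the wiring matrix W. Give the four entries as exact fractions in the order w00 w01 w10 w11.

obs A: pose=(-6,8,S) → sL=200/493, sR=200/549, mL=-60500/270657, mR=153500/270657
obs B: pose=(-5,-2,N) → sL=25/37, sR=50/61, mL=-600/2257, mR=5225/4514
sensor matrix S = [[200/493, 200/549], [25/37, 50/61]]; det S = 865000/10014309
solve [mL_A; mL_B] = S·[w00; w01] and [mR_A; mR_B] = S·[w10; w11]:
  w00 = -1, w01 = 1/2, w10 = 1/2, w11 = 1

-1 1/2 1/2 1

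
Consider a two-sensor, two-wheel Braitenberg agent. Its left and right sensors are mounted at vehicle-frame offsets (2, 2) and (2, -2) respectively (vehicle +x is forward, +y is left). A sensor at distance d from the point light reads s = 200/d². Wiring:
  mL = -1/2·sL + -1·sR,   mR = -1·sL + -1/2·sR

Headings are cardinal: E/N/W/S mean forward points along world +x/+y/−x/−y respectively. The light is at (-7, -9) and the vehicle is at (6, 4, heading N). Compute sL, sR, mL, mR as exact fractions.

left sensor world pos  = (4, 6); dL² = 346
right sensor world pos = (8, 6); dR² = 450
sL = 200/346 = 100/173
sR = 200/450 = 4/9
mL = -1/2·sL + -1·sR = -1142/1557
mR = -1·sL + -1/2·sR = -1246/1557

100/173 4/9 -1142/1557 -1246/1557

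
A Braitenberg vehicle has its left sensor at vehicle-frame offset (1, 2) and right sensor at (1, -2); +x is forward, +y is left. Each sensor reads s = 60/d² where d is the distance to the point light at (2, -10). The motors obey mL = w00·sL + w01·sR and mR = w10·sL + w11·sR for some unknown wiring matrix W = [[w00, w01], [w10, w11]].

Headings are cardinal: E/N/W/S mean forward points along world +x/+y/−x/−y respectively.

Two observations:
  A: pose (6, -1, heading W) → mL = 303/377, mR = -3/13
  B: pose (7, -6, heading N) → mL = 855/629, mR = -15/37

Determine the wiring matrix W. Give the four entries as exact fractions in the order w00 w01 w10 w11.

1 -1/2 0 -1/2

obs A: pose=(6,-1,W) → sL=30/29, sR=6/13, mL=303/377, mR=-3/13
obs B: pose=(7,-6,N) → sL=30/17, sR=30/37, mL=855/629, mR=-15/37
sensor matrix S = [[30/29, 6/13], [30/17, 30/37]]; det S = 5760/237133
solve [mL_A; mL_B] = S·[w00; w01] and [mR_A; mR_B] = S·[w10; w11]:
  w00 = 1, w01 = -1/2, w10 = 0, w11 = -1/2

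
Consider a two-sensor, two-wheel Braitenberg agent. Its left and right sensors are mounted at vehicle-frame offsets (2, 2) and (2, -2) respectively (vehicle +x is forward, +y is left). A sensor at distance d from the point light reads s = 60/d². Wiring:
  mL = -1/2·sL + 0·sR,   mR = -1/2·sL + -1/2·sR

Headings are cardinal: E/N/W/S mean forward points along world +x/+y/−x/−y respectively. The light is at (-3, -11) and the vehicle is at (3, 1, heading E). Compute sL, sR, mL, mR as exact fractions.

left sensor world pos  = (5, 3); dL² = 260
right sensor world pos = (5, -1); dR² = 164
sL = 60/260 = 3/13
sR = 60/164 = 15/41
mL = -1/2·sL + 0·sR = -3/26
mR = -1/2·sL + -1/2·sR = -159/533

3/13 15/41 -3/26 -159/533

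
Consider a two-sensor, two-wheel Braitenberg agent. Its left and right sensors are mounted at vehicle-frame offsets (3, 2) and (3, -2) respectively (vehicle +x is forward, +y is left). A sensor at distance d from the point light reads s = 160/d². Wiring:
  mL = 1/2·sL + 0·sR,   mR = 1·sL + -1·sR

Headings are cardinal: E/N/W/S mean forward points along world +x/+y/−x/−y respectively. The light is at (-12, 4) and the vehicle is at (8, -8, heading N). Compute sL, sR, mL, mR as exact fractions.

32/81 32/113 16/81 1024/9153

left sensor world pos  = (6, -5); dL² = 405
right sensor world pos = (10, -5); dR² = 565
sL = 160/405 = 32/81
sR = 160/565 = 32/113
mL = 1/2·sL + 0·sR = 16/81
mR = 1·sL + -1·sR = 1024/9153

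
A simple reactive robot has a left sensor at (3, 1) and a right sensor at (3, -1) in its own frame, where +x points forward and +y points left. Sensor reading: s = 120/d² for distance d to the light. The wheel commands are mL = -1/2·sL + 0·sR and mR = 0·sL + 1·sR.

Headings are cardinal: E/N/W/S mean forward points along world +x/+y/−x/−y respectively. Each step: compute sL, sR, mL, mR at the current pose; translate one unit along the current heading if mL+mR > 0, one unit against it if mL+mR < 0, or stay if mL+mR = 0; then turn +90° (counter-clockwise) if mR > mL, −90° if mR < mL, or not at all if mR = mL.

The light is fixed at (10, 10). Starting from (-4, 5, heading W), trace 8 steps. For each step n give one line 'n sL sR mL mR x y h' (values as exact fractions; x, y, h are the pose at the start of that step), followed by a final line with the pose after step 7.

0 24/65 24/61 -12/65 24/61 -4 5 W
1 6/13 3/8 -3/13 3/8 -5 5 S
2 120/169 120/193 -60/169 120/193 -5 4 E
3 20/39 60/89 -10/39 60/89 -4 4 N
4 24/65 24/61 -12/65 24/61 -4 5 W
5 6/13 3/8 -3/13 3/8 -5 5 S
6 120/169 120/193 -60/169 120/193 -5 4 E
7 20/39 60/89 -10/39 60/89 -4 4 N
final -4 5 W

n=0: pose=(-4,5,W); sL=24/65, sR=24/61; mL=-12/65, mR=24/61; mL+mR=828/3965 → advance +1; mR−mL=2292/3965 → turn +1·90°
n=1: pose=(-5,5,S); sL=6/13, sR=3/8; mL=-3/13, mR=3/8; mL+mR=15/104 → advance +1; mR−mL=63/104 → turn +1·90°
n=2: pose=(-5,4,E); sL=120/169, sR=120/193; mL=-60/169, mR=120/193; mL+mR=8700/32617 → advance +1; mR−mL=31860/32617 → turn +1·90°
n=3: pose=(-4,4,N); sL=20/39, sR=60/89; mL=-10/39, mR=60/89; mL+mR=1450/3471 → advance +1; mR−mL=3230/3471 → turn +1·90°
n=4: pose=(-4,5,W); sL=24/65, sR=24/61; mL=-12/65, mR=24/61; mL+mR=828/3965 → advance +1; mR−mL=2292/3965 → turn +1·90°
n=5: pose=(-5,5,S); sL=6/13, sR=3/8; mL=-3/13, mR=3/8; mL+mR=15/104 → advance +1; mR−mL=63/104 → turn +1·90°
n=6: pose=(-5,4,E); sL=120/169, sR=120/193; mL=-60/169, mR=120/193; mL+mR=8700/32617 → advance +1; mR−mL=31860/32617 → turn +1·90°
n=7: pose=(-4,4,N); sL=20/39, sR=60/89; mL=-10/39, mR=60/89; mL+mR=1450/3471 → advance +1; mR−mL=3230/3471 → turn +1·90°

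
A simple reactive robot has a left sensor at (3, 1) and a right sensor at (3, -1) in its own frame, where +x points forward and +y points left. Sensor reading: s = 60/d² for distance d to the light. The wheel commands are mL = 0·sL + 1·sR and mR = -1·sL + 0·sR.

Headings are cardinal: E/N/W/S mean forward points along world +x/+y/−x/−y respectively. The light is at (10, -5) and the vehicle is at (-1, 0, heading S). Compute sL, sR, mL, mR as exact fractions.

15/26 15/37 15/37 -15/26

left sensor world pos  = (0, -3); dL² = 104
right sensor world pos = (-2, -3); dR² = 148
sL = 60/104 = 15/26
sR = 60/148 = 15/37
mL = 0·sL + 1·sR = 15/37
mR = -1·sL + 0·sR = -15/26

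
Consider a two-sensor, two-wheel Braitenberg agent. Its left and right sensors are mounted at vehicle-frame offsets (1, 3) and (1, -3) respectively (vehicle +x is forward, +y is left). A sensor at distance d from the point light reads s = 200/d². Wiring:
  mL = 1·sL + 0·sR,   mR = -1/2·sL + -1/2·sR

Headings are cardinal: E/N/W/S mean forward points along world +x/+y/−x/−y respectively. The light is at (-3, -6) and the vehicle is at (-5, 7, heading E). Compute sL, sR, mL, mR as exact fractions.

200/257 200/101 200/257 -35800/25957

left sensor world pos  = (-4, 10); dL² = 257
right sensor world pos = (-4, 4); dR² = 101
sL = 200/257 = 200/257
sR = 200/101 = 200/101
mL = 1·sL + 0·sR = 200/257
mR = -1/2·sL + -1/2·sR = -35800/25957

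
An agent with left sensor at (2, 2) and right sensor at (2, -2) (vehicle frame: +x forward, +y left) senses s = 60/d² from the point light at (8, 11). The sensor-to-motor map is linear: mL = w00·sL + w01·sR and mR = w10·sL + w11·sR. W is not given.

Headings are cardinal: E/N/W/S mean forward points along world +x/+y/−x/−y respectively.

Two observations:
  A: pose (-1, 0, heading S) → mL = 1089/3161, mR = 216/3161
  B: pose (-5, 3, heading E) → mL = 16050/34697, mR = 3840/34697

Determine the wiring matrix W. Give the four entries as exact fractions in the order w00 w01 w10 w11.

obs A: pose=(-1,0,S) → sL=30/109, sR=6/29, mL=1089/3161, mR=216/3161
obs B: pose=(-5,3,E) → sL=60/157, sR=60/221, mL=16050/34697, mR=3840/34697
sensor matrix S = [[30/109, 6/29], [60/157, 60/221]]; det S = -476640/109677217
solve [mL_A; mL_B] = S·[w00; w01] and [mR_A; mR_B] = S·[w10; w11]:
  w00 = 1/2, w01 = 1, w10 = 1, w11 = -1

1/2 1 1 -1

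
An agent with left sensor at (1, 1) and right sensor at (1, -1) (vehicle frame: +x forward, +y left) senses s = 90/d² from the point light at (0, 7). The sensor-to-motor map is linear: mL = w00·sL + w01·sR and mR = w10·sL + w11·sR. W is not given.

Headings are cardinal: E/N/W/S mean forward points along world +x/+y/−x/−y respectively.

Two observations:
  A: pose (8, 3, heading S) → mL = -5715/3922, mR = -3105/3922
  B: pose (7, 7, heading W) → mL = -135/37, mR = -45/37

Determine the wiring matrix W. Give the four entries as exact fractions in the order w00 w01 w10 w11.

-1 -1/2 1/2 -1

obs A: pose=(8,3,S) → sL=45/53, sR=45/37, mL=-5715/3922, mR=-3105/3922
obs B: pose=(7,7,W) → sL=90/37, sR=90/37, mL=-135/37, mR=-45/37
sensor matrix S = [[45/53, 45/37], [90/37, 90/37]]; det S = -64800/72557
solve [mL_A; mL_B] = S·[w00; w01] and [mR_A; mR_B] = S·[w10; w11]:
  w00 = -1, w01 = -1/2, w10 = 1/2, w11 = -1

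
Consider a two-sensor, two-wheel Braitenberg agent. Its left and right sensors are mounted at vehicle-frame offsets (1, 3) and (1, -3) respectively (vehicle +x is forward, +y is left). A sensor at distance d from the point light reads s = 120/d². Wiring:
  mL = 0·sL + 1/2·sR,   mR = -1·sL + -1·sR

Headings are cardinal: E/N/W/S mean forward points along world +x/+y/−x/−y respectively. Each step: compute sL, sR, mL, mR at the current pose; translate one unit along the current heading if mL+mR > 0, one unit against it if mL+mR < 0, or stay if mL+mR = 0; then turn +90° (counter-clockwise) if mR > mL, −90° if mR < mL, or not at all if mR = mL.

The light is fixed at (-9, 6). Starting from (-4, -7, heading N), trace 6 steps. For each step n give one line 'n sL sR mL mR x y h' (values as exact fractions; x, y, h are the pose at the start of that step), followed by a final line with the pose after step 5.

0 30/37 15/26 15/52 -1335/962 -4 -7 N
1 120/157 24/65 12/65 -11568/10205 -4 -8 E
2 60/137 60/113 30/113 -15000/15481 -5 -8 S
3 24/53 120/109 60/109 -8976/5777 -5 -7 W
4 30/37 15/26 15/52 -1335/962 -4 -7 N
5 120/157 24/65 12/65 -11568/10205 -4 -8 E
final -5 -8 S

n=0: pose=(-4,-7,N); sL=30/37, sR=15/26; mL=15/52, mR=-1335/962; mL+mR=-2115/1924 → advance -1; mR−mL=-3225/1924 → turn -1·90°
n=1: pose=(-4,-8,E); sL=120/157, sR=24/65; mL=12/65, mR=-11568/10205; mL+mR=-9684/10205 → advance -1; mR−mL=-13452/10205 → turn -1·90°
n=2: pose=(-5,-8,S); sL=60/137, sR=60/113; mL=30/113, mR=-15000/15481; mL+mR=-10890/15481 → advance -1; mR−mL=-19110/15481 → turn -1·90°
n=3: pose=(-5,-7,W); sL=24/53, sR=120/109; mL=60/109, mR=-8976/5777; mL+mR=-5796/5777 → advance -1; mR−mL=-12156/5777 → turn -1·90°
n=4: pose=(-4,-7,N); sL=30/37, sR=15/26; mL=15/52, mR=-1335/962; mL+mR=-2115/1924 → advance -1; mR−mL=-3225/1924 → turn -1·90°
n=5: pose=(-4,-8,E); sL=120/157, sR=24/65; mL=12/65, mR=-11568/10205; mL+mR=-9684/10205 → advance -1; mR−mL=-13452/10205 → turn -1·90°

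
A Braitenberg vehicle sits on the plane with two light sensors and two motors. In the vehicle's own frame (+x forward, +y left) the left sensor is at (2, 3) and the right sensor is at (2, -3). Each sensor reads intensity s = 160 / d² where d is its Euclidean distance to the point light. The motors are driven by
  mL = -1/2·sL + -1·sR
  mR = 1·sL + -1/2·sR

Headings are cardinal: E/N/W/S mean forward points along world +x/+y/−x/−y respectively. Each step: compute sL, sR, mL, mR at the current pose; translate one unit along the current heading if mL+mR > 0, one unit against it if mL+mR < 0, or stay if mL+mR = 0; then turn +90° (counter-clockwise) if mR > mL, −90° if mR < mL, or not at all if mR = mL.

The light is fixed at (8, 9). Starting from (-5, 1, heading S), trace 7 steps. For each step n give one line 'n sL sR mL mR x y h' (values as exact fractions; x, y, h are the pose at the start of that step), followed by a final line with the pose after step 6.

0 4/5 40/89 -378/445 256/445 -5 1 S
1 160/137 160/221 -39600/30277 24400/30277 -5 2 E
2 80/157 80/73 -15480/11461 -440/11461 -6 2 N
3 160/377 160/281 -82800/105937 14800/105937 -6 1 W
4 4/5 40/89 -378/445 256/445 -5 1 S
5 160/137 160/221 -39600/30277 24400/30277 -5 2 E
6 80/157 80/73 -15480/11461 -440/11461 -6 2 N
final -6 1 W

n=0: pose=(-5,1,S); sL=4/5, sR=40/89; mL=-378/445, mR=256/445; mL+mR=-122/445 → advance -1; mR−mL=634/445 → turn +1·90°
n=1: pose=(-5,2,E); sL=160/137, sR=160/221; mL=-39600/30277, mR=24400/30277; mL+mR=-15200/30277 → advance -1; mR−mL=64000/30277 → turn +1·90°
n=2: pose=(-6,2,N); sL=80/157, sR=80/73; mL=-15480/11461, mR=-440/11461; mL+mR=-15920/11461 → advance -1; mR−mL=15040/11461 → turn +1·90°
n=3: pose=(-6,1,W); sL=160/377, sR=160/281; mL=-82800/105937, mR=14800/105937; mL+mR=-68000/105937 → advance -1; mR−mL=97600/105937 → turn +1·90°
n=4: pose=(-5,1,S); sL=4/5, sR=40/89; mL=-378/445, mR=256/445; mL+mR=-122/445 → advance -1; mR−mL=634/445 → turn +1·90°
n=5: pose=(-5,2,E); sL=160/137, sR=160/221; mL=-39600/30277, mR=24400/30277; mL+mR=-15200/30277 → advance -1; mR−mL=64000/30277 → turn +1·90°
n=6: pose=(-6,2,N); sL=80/157, sR=80/73; mL=-15480/11461, mR=-440/11461; mL+mR=-15920/11461 → advance -1; mR−mL=15040/11461 → turn +1·90°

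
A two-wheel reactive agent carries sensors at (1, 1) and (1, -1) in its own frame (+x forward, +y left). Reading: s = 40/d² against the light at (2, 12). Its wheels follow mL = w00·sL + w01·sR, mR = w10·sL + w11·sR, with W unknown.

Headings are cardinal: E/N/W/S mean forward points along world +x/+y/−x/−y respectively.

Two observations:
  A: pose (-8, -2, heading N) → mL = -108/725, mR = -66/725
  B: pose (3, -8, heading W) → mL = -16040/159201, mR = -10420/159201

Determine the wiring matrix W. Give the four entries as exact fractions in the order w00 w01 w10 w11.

obs A: pose=(-8,-2,N) → sL=4/29, sR=4/25, mL=-108/725, mR=-66/725
obs B: pose=(3,-8,W) → sL=40/441, sR=40/361, mL=-16040/159201, mR=-10420/159201
sensor matrix S = [[4/29, 4/25], [40/441, 40/361]]; det S = 17792/23084145
solve [mL_A; mL_B] = S·[w00; w01] and [mR_A; mR_B] = S·[w10; w11]:
  w00 = -1/2, w01 = -1/2, w10 = 1/2, w11 = -1

-1/2 -1/2 1/2 -1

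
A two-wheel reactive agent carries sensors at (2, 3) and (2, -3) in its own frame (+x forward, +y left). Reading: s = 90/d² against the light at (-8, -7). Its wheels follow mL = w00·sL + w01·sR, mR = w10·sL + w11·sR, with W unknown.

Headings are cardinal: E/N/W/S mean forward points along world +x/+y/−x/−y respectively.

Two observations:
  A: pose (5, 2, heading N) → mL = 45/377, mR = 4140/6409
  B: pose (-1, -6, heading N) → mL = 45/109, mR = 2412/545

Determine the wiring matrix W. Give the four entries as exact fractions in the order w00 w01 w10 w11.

obs A: pose=(5,2,N) → sL=90/221, sR=90/377, mL=45/377, mR=4140/6409
obs B: pose=(-1,-6,N) → sL=18/5, sR=90/109, mL=45/109, mR=2412/545
sensor matrix S = [[90/221, 90/377], [18/5, 90/109]]; det S = -365472/698581
solve [mL_A; mL_B] = S·[w00; w01] and [mR_A; mR_B] = S·[w10; w11]:
  w00 = 0, w01 = 1/2, w10 = 1, w11 = 1

0 1/2 1 1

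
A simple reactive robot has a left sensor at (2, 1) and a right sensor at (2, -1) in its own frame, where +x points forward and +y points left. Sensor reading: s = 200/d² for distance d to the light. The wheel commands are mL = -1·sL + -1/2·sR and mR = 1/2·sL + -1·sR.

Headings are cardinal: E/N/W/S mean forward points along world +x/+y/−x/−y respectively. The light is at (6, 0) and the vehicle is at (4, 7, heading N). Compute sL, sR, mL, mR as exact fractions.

20/9 100/41 -1270/369 -490/369

left sensor world pos  = (3, 9); dL² = 90
right sensor world pos = (5, 9); dR² = 82
sL = 200/90 = 20/9
sR = 200/82 = 100/41
mL = -1·sL + -1/2·sR = -1270/369
mR = 1/2·sL + -1·sR = -490/369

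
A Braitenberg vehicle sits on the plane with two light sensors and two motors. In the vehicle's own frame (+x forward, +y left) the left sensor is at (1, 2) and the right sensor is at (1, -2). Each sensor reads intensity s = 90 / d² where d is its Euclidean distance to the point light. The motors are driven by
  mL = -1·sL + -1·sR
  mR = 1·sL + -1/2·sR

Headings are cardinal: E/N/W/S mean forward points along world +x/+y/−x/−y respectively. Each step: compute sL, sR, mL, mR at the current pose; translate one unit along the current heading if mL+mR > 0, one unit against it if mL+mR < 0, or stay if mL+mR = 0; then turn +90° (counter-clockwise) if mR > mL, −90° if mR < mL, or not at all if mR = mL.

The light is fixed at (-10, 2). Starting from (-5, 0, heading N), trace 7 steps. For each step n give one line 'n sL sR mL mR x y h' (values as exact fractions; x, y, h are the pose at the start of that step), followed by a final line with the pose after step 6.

0 9 9/5 -54/5 81/10 -5 0 N
1 90/41 90/17 -5220/697 -315/697 -5 -1 W
2 9/8 45/16 -63/16 -9/32 -4 -1 S
3 90/49 18/13 -2052/637 729/637 -4 0 E
4 9 9/5 -54/5 81/10 -5 0 N
5 90/41 90/17 -5220/697 -315/697 -5 -1 W
6 9/8 45/16 -63/16 -9/32 -4 -1 S
final -4 0 E

n=0: pose=(-5,0,N); sL=9, sR=9/5; mL=-54/5, mR=81/10; mL+mR=-27/10 → advance -1; mR−mL=189/10 → turn +1·90°
n=1: pose=(-5,-1,W); sL=90/41, sR=90/17; mL=-5220/697, mR=-315/697; mL+mR=-135/17 → advance -1; mR−mL=4905/697 → turn +1·90°
n=2: pose=(-4,-1,S); sL=9/8, sR=45/16; mL=-63/16, mR=-9/32; mL+mR=-135/32 → advance -1; mR−mL=117/32 → turn +1·90°
n=3: pose=(-4,0,E); sL=90/49, sR=18/13; mL=-2052/637, mR=729/637; mL+mR=-27/13 → advance -1; mR−mL=2781/637 → turn +1·90°
n=4: pose=(-5,0,N); sL=9, sR=9/5; mL=-54/5, mR=81/10; mL+mR=-27/10 → advance -1; mR−mL=189/10 → turn +1·90°
n=5: pose=(-5,-1,W); sL=90/41, sR=90/17; mL=-5220/697, mR=-315/697; mL+mR=-135/17 → advance -1; mR−mL=4905/697 → turn +1·90°
n=6: pose=(-4,-1,S); sL=9/8, sR=45/16; mL=-63/16, mR=-9/32; mL+mR=-135/32 → advance -1; mR−mL=117/32 → turn +1·90°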